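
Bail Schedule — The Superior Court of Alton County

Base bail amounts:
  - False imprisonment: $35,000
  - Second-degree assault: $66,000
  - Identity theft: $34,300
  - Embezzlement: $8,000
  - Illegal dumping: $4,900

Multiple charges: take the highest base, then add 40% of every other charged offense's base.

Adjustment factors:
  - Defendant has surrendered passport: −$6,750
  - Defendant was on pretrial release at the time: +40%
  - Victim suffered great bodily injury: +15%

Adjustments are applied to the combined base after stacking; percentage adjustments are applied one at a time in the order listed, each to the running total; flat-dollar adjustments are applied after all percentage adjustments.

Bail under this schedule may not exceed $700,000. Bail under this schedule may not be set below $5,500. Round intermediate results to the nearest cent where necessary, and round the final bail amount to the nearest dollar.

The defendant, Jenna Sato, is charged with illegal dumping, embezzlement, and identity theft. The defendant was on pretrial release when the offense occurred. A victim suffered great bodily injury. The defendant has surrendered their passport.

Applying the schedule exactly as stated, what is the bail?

$56,781

Base amounts from the schedule: illegal dumping $4,900; embezzlement $8,000; identity theft $34,300.
Stacking rule: highest base plus 40% of each additional charge. Highest is identity theft at $34,300. Additional: $4,900 × 40% = $1,960; $8,000 × 40% = $3,200. Combined base = $34,300 + $5,160 = $39,460.
Defendant was on pretrial release at the time (+40%): $39,460 × 1.4 = $55,244.
Victim suffered great bodily injury (+15%): $55,244 × 1.15 = $63,530.60.
Defendant has surrendered passport (−$6,750 flat): $63,530.60 − $6,750 = $56,780.60.
$56,780.60 is within the $700,000 maximum.
$56,780.60 is at or above the $5,500 minimum.
Rounded to the nearest dollar: $56,781.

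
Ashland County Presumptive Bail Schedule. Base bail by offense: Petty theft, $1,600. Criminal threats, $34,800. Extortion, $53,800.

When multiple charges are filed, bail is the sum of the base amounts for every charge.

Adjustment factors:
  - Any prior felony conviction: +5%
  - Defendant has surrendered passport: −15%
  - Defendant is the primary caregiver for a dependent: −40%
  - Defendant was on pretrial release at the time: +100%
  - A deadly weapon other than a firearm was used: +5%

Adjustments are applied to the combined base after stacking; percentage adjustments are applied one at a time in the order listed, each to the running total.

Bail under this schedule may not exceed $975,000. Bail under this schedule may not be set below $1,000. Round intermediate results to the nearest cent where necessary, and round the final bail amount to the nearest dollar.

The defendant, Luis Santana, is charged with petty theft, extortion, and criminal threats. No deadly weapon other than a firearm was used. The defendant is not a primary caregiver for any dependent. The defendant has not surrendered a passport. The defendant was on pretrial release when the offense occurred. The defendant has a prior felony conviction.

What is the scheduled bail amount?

$189,420

Base amounts from the schedule: petty theft $1,600; extortion $53,800; criminal threats $34,800.
Stacking rule: sum of all bases. $1,600 + $53,800 + $34,800 = $90,200.
Any prior felony conviction (+5%): $90,200 × 1.05 = $94,710.
Defendant was on pretrial release at the time (+100%): $94,710 × 2 = $189,420.
$189,420 is within the $975,000 maximum.
$189,420 is at or above the $1,000 minimum.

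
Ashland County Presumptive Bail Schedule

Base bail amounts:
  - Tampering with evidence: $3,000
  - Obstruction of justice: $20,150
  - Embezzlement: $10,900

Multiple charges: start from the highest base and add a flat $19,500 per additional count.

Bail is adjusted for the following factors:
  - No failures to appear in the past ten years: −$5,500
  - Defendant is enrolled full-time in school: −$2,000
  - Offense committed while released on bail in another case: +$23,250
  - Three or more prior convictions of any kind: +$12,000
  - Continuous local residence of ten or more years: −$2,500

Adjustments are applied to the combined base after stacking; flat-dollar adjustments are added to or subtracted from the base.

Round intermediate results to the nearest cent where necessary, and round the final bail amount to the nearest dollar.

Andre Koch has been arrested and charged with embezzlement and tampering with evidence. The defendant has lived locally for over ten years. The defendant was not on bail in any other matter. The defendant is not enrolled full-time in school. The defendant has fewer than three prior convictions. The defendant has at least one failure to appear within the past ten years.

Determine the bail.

Base amounts from the schedule: embezzlement $10,900; tampering with evidence $3,000.
Stacking rule: highest base plus $19,500 per additional charge. Highest is embezzlement at $10,900; 1 additional charge → +$19,500. Combined base = $30,400.
Continuous local residence of ten or more years (−$2,500 flat): $30,400 − $2,500 = $27,900.

$27,900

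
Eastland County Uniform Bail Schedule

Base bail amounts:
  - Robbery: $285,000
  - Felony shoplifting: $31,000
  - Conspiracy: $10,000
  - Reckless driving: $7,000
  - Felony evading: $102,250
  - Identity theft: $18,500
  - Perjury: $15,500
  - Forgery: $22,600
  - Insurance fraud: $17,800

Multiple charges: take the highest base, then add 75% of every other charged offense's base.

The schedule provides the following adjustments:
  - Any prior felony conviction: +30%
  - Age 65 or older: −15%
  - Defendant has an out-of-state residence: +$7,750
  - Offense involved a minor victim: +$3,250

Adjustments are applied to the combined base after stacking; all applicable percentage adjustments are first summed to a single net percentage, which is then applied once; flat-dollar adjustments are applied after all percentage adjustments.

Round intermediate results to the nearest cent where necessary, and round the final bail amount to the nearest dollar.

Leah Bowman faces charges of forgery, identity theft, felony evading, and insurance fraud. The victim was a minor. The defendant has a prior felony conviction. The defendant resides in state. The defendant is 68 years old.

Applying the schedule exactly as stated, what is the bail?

Base amounts from the schedule: forgery $22,600; identity theft $18,500; felony evading $102,250; insurance fraud $17,800.
Stacking rule: highest base plus 75% of each additional charge. Highest is felony evading at $102,250. Additional: $22,600 × 75% = $16,950; $18,500 × 75% = $13,875; $17,800 × 75% = $13,350. Combined base = $102,250 + $44,175 = $146,425.
Net percentage adjustment: +30% −15% = +15%. $146,425 × 1.15 = $168,388.75.
Offense involved a minor victim (+$3,250 flat): $168,388.75 + $3,250 = $171,638.75.
Rounded to the nearest dollar: $171,639.

$171,639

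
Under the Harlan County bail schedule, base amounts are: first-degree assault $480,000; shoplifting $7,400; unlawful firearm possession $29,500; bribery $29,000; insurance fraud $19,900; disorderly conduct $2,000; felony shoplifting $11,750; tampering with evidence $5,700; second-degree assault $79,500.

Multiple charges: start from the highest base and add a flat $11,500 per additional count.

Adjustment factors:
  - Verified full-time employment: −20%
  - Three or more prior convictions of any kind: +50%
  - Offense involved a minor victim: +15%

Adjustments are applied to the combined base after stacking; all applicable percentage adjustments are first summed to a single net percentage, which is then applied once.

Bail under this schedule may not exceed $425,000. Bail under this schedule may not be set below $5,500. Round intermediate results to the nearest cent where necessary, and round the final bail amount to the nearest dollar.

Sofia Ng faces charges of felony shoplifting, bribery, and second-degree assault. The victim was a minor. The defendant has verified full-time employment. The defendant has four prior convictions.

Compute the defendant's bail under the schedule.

$148,625

Base amounts from the schedule: felony shoplifting $11,750; bribery $29,000; second-degree assault $79,500.
Stacking rule: highest base plus $11,500 per additional charge. Highest is second-degree assault at $79,500; 2 additional charges → +$23,000. Combined base = $102,500.
Net percentage adjustment: −20% +50% +15% = +45%. $102,500 × 1.45 = $148,625.
$148,625 is within the $425,000 maximum.
$148,625 is at or above the $5,500 minimum.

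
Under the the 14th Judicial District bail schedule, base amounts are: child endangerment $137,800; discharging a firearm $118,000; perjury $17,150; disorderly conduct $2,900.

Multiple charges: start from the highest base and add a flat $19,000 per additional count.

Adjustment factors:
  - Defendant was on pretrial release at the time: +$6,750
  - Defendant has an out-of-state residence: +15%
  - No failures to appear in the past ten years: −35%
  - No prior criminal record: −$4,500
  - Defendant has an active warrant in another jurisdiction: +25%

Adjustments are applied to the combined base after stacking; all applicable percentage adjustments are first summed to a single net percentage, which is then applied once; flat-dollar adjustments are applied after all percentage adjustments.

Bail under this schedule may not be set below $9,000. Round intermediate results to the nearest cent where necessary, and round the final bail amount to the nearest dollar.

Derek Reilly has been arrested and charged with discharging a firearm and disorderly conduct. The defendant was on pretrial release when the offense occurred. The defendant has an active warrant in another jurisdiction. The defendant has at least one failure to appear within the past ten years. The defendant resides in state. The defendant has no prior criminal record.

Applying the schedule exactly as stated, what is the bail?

$173,500

Base amounts from the schedule: discharging a firearm $118,000; disorderly conduct $2,900.
Stacking rule: highest base plus $19,000 per additional charge. Highest is discharging a firearm at $118,000; 1 additional charge → +$19,000. Combined base = $137,000.
Defendant has an active warrant in another jurisdiction (+25%): $137,000 × 1.25 = $171,250.
Defendant was on pretrial release at the time (+$6,750 flat): $171,250 + $6,750 = $178,000.
No prior criminal record (−$4,500 flat): $178,000 − $4,500 = $173,500.
$173,500 is at or above the $9,000 minimum.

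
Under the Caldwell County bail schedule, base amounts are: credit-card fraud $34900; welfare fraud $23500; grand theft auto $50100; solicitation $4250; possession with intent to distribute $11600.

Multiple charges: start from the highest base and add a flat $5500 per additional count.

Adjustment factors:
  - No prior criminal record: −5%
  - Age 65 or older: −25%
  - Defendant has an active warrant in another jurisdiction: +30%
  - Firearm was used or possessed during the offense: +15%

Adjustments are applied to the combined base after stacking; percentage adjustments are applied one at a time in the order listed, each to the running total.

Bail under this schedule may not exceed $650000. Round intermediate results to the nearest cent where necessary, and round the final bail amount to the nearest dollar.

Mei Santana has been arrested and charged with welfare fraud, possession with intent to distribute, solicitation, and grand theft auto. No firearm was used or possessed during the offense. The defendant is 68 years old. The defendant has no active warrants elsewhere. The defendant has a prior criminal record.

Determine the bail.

Base amounts from the schedule: welfare fraud $23500; possession with intent to distribute $11600; solicitation $4250; grand theft auto $50100.
Stacking rule: highest base plus $5500 per additional charge. Highest is grand theft auto at $50100; 3 additional charges → +$16500. Combined base = $66600.
Age 65 or older (−25%): $66600 × 0.75 = $49950.
$49950 is within the $650000 maximum.

$49950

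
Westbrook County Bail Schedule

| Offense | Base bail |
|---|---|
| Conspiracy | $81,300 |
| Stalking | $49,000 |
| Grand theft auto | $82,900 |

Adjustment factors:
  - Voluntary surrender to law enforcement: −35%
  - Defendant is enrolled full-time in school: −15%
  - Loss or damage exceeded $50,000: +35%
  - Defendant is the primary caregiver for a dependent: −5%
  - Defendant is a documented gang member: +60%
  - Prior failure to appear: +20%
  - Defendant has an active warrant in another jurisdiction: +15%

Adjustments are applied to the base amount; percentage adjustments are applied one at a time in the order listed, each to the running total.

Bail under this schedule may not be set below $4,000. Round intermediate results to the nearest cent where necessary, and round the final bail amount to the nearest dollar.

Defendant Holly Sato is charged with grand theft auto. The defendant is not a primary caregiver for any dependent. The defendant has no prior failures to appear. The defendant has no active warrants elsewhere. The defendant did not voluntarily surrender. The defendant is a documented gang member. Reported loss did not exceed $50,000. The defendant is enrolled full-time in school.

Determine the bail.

$112,744

Base amounts from the schedule: grand theft auto $82,900.
Single charge. Combined base = $82,900.
Defendant is enrolled full-time in school (−15%): $82,900 × 0.85 = $70,465.
Defendant is a documented gang member (+60%): $70,465 × 1.6 = $112,744.
$112,744 is at or above the $4,000 minimum.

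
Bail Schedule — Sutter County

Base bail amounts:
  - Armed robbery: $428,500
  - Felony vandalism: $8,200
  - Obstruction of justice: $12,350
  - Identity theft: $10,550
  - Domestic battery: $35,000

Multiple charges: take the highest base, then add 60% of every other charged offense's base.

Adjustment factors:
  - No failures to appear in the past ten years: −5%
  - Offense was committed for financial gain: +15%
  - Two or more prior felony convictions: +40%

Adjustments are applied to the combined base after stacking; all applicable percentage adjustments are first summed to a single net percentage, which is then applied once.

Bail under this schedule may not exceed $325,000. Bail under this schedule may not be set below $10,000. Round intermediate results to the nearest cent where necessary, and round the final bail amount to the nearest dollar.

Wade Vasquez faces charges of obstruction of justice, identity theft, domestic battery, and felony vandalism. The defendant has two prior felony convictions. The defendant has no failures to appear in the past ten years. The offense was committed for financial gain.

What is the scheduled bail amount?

Base amounts from the schedule: obstruction of justice $12,350; identity theft $10,550; domestic battery $35,000; felony vandalism $8,200.
Stacking rule: highest base plus 60% of each additional charge. Highest is domestic battery at $35,000. Additional: $12,350 × 60% = $7,410; $10,550 × 60% = $6,330; $8,200 × 60% = $4,920. Combined base = $35,000 + $18,660 = $53,660.
Net percentage adjustment: −5% +15% +40% = +50%. $53,660 × 1.5 = $80,490.
$80,490 is within the $325,000 maximum.
$80,490 is at or above the $10,000 minimum.

$80,490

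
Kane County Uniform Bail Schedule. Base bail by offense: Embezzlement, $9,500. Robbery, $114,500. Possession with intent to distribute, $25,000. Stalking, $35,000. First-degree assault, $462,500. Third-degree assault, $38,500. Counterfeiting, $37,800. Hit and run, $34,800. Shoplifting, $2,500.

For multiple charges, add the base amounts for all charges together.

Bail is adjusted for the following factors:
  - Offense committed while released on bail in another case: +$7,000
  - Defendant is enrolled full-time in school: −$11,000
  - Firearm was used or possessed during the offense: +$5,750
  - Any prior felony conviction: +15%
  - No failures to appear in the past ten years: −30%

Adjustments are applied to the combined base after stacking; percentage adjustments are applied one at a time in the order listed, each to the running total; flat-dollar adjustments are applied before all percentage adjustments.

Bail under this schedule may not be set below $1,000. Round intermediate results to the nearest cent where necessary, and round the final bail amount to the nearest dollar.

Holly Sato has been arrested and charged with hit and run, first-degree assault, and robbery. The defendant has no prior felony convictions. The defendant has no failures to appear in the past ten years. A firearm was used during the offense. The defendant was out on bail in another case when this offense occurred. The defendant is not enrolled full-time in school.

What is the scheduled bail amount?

Base amounts from the schedule: hit and run $34,800; first-degree assault $462,500; robbery $114,500.
Stacking rule: sum of all bases. $34,800 + $462,500 + $114,500 = $611,800.
Offense committed while released on bail in another case (+$7,000 flat): $611,800 + $7,000 = $618,800.
Firearm was used or possessed during the offense (+$5,750 flat): $618,800 + $5,750 = $624,550.
No failures to appear in the past ten years (−30%): $624,550 × 0.7 = $437,185.
$437,185 is at or above the $1,000 minimum.

$437,185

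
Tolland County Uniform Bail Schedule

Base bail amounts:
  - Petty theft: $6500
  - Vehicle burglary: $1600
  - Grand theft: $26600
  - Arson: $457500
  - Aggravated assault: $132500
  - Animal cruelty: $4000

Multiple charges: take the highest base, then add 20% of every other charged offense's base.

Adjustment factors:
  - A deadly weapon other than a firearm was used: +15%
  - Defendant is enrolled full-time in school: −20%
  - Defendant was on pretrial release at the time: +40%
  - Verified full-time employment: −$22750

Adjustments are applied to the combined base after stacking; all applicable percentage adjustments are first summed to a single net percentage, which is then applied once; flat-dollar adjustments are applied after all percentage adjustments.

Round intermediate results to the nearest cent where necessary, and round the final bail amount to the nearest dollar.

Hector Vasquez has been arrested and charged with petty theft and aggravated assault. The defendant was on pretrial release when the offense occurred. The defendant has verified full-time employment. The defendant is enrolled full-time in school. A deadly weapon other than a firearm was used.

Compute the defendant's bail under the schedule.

Base amounts from the schedule: petty theft $6500; aggravated assault $132500.
Stacking rule: highest base plus 20% of each additional charge. Highest is aggravated assault at $132500. Additional: $6500 × 20% = $1300. Combined base = $132500 + $1300 = $133800.
Net percentage adjustment: +15% −20% +40% = +35%. $133800 × 1.35 = $180630.
Verified full-time employment (−$22750 flat): $180630 − $22750 = $157880.

$157880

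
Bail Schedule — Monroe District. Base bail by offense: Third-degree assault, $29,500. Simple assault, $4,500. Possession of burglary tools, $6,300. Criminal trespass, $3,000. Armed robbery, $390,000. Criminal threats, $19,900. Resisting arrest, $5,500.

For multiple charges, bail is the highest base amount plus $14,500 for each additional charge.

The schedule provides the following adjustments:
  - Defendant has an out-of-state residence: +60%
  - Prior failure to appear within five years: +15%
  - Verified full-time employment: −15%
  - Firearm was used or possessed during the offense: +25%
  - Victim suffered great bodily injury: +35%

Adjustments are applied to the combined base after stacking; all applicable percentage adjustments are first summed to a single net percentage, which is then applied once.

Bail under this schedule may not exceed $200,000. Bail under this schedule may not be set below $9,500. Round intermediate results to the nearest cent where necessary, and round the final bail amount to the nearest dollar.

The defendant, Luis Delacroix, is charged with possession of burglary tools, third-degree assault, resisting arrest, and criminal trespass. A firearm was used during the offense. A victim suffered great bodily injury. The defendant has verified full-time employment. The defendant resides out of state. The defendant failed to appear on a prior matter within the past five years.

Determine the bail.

$160,600

Base amounts from the schedule: possession of burglary tools $6,300; third-degree assault $29,500; resisting arrest $5,500; criminal trespass $3,000.
Stacking rule: highest base plus $14,500 per additional charge. Highest is third-degree assault at $29,500; 3 additional charges → +$43,500. Combined base = $73,000.
Net percentage adjustment: +60% +15% −15% +25% +35% = +120%. $73,000 × 2.2 = $160,600.
$160,600 is within the $200,000 maximum.
$160,600 is at or above the $9,500 minimum.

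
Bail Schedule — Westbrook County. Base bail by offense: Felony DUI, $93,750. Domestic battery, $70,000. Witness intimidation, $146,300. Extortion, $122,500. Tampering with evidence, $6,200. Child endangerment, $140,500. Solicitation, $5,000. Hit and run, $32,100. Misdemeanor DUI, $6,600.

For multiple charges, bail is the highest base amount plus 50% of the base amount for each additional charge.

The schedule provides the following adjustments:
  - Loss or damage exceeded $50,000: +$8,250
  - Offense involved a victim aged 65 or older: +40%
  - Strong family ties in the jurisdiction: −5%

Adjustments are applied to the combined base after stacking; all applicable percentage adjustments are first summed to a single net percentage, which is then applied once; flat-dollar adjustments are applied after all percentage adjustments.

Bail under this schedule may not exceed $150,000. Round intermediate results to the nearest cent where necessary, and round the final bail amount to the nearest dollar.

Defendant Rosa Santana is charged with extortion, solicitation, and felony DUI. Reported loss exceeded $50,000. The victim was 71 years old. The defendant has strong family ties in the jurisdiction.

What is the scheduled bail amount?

Base amounts from the schedule: extortion $122,500; solicitation $5,000; felony DUI $93,750.
Stacking rule: highest base plus 50% of each additional charge. Highest is extortion at $122,500. Additional: $5,000 × 50% = $2,500; $93,750 × 50% = $46,875. Combined base = $122,500 + $49,375 = $171,875.
Net percentage adjustment: +40% −5% = +35%. $171,875 × 1.35 = $232,031.25.
Loss or damage exceeded $50,000 (+$8,250 flat): $232,031.25 + $8,250 = $240,281.25.
Result $240,281.25 exceeds the maximum of $150,000; bail is capped at $150,000.

$150,000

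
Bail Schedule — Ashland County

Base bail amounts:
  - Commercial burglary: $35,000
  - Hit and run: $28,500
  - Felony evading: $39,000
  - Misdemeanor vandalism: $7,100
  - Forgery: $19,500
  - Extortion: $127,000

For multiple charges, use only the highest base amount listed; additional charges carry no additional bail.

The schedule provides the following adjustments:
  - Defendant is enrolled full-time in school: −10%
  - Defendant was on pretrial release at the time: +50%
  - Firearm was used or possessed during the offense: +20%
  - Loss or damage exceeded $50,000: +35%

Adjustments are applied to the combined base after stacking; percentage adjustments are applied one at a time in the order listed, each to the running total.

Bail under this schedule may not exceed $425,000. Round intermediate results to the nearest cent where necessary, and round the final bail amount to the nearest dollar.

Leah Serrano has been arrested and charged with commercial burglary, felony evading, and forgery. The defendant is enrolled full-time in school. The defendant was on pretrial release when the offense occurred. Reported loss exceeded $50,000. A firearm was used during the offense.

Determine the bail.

Base amounts from the schedule: commercial burglary $35,000; felony evading $39,000; forgery $19,500.
Stacking rule: use the highest base only. Highest is felony evading at $39,000. Combined base = $39,000.
Defendant is enrolled full-time in school (−10%): $39,000 × 0.9 = $35,100.
Defendant was on pretrial release at the time (+50%): $35,100 × 1.5 = $52,650.
Firearm was used or possessed during the offense (+20%): $52,650 × 1.2 = $63,180.
Loss or damage exceeded $50,000 (+35%): $63,180 × 1.35 = $85,293.
$85,293 is within the $425,000 maximum.

$85,293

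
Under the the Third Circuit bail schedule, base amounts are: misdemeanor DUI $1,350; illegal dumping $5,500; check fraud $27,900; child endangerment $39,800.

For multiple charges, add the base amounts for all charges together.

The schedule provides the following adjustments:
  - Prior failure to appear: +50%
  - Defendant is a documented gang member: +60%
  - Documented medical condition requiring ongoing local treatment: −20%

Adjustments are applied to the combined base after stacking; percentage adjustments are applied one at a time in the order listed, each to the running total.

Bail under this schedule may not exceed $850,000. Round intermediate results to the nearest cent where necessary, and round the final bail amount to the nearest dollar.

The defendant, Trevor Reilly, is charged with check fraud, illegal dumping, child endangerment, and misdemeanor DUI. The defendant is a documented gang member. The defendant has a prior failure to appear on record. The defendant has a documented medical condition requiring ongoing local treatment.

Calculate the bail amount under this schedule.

Base amounts from the schedule: check fraud $27,900; illegal dumping $5,500; child endangerment $39,800; misdemeanor DUI $1,350.
Stacking rule: sum of all bases. $27,900 + $5,500 + $39,800 + $1,350 = $74,550.
Prior failure to appear (+50%): $74,550 × 1.5 = $111,825.
Defendant is a documented gang member (+60%): $111,825 × 1.6 = $178,920.
Documented medical condition requiring ongoing local treatment (−20%): $178,920 × 0.8 = $143,136.
$143,136 is within the $850,000 maximum.

$143,136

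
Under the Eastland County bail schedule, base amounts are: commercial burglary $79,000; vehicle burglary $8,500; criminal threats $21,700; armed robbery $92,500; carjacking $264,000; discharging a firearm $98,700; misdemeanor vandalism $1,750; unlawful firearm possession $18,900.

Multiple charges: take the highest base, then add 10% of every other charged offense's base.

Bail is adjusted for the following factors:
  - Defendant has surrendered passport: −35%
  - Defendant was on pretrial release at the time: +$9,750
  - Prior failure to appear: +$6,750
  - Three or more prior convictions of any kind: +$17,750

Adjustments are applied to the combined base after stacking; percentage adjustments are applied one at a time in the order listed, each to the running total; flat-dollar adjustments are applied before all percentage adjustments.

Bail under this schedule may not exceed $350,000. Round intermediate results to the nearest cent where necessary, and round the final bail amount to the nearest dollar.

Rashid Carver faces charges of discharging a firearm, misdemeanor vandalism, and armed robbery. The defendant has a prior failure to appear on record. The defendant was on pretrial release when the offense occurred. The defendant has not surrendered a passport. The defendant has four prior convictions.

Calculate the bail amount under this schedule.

Base amounts from the schedule: discharging a firearm $98,700; misdemeanor vandalism $1,750; armed robbery $92,500.
Stacking rule: highest base plus 10% of each additional charge. Highest is discharging a firearm at $98,700. Additional: $1,750 × 10% = $175; $92,500 × 10% = $9,250. Combined base = $98,700 + $9,425 = $108,125.
Defendant was on pretrial release at the time (+$9,750 flat): $108,125 + $9,750 = $117,875.
Prior failure to appear (+$6,750 flat): $117,875 + $6,750 = $124,625.
Three or more prior convictions of any kind (+$17,750 flat): $124,625 + $17,750 = $142,375.
$142,375 is within the $350,000 maximum.

$142,375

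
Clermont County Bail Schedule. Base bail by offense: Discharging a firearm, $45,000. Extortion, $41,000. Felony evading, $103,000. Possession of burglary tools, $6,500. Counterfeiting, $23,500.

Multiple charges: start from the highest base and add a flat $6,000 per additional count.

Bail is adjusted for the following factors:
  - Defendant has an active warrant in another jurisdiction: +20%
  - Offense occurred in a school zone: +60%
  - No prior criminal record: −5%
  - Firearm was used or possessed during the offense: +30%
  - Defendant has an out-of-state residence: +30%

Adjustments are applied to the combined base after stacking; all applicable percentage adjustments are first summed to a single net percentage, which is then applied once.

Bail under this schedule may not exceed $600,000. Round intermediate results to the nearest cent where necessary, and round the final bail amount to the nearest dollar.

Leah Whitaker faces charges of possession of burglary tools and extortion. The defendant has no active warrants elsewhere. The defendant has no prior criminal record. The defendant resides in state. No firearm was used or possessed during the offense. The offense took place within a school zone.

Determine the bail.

Base amounts from the schedule: possession of burglary tools $6,500; extortion $41,000.
Stacking rule: highest base plus $6,000 per additional charge. Highest is extortion at $41,000; 1 additional charge → +$6,000. Combined base = $47,000.
Net percentage adjustment: +60% −5% = +55%. $47,000 × 1.55 = $72,850.
$72,850 is within the $600,000 maximum.

$72,850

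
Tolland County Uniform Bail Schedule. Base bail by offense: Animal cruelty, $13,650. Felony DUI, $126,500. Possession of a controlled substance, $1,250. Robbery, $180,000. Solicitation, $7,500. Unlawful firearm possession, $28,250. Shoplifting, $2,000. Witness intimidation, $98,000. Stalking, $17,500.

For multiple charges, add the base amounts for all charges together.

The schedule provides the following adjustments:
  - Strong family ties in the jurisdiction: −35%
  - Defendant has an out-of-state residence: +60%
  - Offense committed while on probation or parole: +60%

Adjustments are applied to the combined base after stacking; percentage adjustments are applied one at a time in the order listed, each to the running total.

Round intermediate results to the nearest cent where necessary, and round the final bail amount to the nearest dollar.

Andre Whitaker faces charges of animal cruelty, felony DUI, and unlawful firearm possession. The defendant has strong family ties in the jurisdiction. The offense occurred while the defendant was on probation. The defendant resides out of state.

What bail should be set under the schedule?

$280,218

Base amounts from the schedule: animal cruelty $13,650; felony DUI $126,500; unlawful firearm possession $28,250.
Stacking rule: sum of all bases. $13,650 + $126,500 + $28,250 = $168,400.
Strong family ties in the jurisdiction (−35%): $168,400 × 0.65 = $109,460.
Defendant has an out-of-state residence (+60%): $109,460 × 1.6 = $175,136.
Offense committed while on probation or parole (+60%): $175,136 × 1.6 = $280,217.60.
Rounded to the nearest dollar: $280,218.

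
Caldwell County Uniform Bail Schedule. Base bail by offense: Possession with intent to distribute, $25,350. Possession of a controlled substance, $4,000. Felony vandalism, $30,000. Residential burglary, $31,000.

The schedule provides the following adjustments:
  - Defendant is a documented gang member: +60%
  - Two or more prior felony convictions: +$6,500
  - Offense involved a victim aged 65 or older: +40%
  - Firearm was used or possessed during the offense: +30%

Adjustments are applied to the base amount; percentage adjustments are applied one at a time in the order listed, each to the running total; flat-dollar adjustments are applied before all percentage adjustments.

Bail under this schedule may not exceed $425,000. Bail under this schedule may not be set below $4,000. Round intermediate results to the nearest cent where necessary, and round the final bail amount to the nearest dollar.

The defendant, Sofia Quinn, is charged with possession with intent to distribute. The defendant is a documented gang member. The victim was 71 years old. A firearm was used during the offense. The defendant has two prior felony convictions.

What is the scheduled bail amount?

Base amounts from the schedule: possession with intent to distribute $25,350.
Single charge. Combined base = $25,350.
Two or more prior felony convictions (+$6,500 flat): $25,350 + $6,500 = $31,850.
Defendant is a documented gang member (+60%): $31,850 × 1.6 = $50,960.
Offense involved a victim aged 65 or older (+40%): $50,960 × 1.4 = $71,344.
Firearm was used or possessed during the offense (+30%): $71,344 × 1.3 = $92,747.20.
$92,747.20 is within the $425,000 maximum.
$92,747.20 is at or above the $4,000 minimum.
Rounded to the nearest dollar: $92,747.

$92,747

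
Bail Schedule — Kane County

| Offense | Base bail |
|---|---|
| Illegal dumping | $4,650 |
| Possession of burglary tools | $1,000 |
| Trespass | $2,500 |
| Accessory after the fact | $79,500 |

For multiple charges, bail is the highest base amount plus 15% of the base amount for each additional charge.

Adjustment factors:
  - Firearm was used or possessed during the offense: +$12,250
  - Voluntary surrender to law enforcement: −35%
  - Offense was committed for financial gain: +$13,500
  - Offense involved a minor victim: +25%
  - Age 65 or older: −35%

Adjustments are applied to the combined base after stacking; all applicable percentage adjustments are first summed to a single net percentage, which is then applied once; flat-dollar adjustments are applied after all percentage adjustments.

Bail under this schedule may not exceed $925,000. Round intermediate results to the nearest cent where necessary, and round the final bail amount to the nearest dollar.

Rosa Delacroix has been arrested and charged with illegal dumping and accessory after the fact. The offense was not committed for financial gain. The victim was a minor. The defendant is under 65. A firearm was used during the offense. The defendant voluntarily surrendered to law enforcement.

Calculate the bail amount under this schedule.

Base amounts from the schedule: illegal dumping $4,650; accessory after the fact $79,500.
Stacking rule: highest base plus 15% of each additional charge. Highest is accessory after the fact at $79,500. Additional: $4,650 × 15% = $697.50. Combined base = $79,500 + $697.50 = $80,197.50.
Net percentage adjustment: −35% +25% = −10%. $80,197.50 × 0.9 = $72,177.75.
Firearm was used or possessed during the offense (+$12,250 flat): $72,177.75 + $12,250 = $84,427.75.
$84,427.75 is within the $925,000 maximum.
Rounded to the nearest dollar: $84,428.

$84,428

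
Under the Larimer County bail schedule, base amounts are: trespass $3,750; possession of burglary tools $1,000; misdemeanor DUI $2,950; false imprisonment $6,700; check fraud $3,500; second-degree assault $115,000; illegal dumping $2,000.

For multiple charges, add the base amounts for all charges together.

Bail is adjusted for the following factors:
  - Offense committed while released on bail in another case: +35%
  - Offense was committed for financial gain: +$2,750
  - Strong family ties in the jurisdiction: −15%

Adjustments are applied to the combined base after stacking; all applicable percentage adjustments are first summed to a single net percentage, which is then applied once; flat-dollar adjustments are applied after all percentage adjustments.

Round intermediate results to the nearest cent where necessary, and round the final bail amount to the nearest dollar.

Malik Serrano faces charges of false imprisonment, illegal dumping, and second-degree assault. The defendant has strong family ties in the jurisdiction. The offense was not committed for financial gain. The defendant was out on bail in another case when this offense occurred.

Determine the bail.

Base amounts from the schedule: false imprisonment $6,700; illegal dumping $2,000; second-degree assault $115,000.
Stacking rule: sum of all bases. $6,700 + $2,000 + $115,000 = $123,700.
Net percentage adjustment: +35% −15% = +20%. $123,700 × 1.2 = $148,440.

$148,440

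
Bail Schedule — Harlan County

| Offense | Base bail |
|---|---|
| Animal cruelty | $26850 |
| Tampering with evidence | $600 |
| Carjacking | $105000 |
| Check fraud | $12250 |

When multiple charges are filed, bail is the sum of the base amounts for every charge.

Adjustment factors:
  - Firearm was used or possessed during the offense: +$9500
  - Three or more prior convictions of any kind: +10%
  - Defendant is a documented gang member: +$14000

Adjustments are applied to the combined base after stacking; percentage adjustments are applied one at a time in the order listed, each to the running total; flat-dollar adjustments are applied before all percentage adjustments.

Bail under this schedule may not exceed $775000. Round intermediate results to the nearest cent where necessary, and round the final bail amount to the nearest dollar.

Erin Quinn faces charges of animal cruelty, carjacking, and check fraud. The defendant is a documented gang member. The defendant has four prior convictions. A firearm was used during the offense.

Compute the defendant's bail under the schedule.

Base amounts from the schedule: animal cruelty $26850; carjacking $105000; check fraud $12250.
Stacking rule: sum of all bases. $26850 + $105000 + $12250 = $144100.
Firearm was used or possessed during the offense (+$9500 flat): $144100 + $9500 = $153600.
Defendant is a documented gang member (+$14000 flat): $153600 + $14000 = $167600.
Three or more prior convictions of any kind (+10%): $167600 × 1.1 = $184360.
$184360 is within the $775000 maximum.

$184360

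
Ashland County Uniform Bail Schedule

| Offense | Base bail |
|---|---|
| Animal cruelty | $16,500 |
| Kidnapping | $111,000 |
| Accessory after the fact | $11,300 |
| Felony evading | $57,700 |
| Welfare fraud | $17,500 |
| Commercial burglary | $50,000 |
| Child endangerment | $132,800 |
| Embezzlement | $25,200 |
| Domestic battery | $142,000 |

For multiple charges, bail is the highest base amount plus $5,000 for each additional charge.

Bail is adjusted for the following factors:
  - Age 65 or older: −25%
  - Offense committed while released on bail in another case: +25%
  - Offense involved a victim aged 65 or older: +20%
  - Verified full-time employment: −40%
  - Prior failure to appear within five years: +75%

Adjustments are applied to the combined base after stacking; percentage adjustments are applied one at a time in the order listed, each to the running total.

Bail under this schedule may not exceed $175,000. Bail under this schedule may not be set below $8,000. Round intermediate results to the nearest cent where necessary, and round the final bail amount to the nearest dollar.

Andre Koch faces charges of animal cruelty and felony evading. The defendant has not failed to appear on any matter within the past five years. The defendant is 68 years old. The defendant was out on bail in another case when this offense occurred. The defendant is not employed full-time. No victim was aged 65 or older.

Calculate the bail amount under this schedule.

Base amounts from the schedule: animal cruelty $16,500; felony evading $57,700.
Stacking rule: highest base plus $5,000 per additional charge. Highest is felony evading at $57,700; 1 additional charge → +$5,000. Combined base = $62,700.
Age 65 or older (−25%): $62,700 × 0.75 = $47,025.
Offense committed while released on bail in another case (+25%): $47,025 × 1.25 = $58,781.25.
$58,781.25 is within the $175,000 maximum.
$58,781.25 is at or above the $8,000 minimum.
Rounded to the nearest dollar: $58,781.

$58,781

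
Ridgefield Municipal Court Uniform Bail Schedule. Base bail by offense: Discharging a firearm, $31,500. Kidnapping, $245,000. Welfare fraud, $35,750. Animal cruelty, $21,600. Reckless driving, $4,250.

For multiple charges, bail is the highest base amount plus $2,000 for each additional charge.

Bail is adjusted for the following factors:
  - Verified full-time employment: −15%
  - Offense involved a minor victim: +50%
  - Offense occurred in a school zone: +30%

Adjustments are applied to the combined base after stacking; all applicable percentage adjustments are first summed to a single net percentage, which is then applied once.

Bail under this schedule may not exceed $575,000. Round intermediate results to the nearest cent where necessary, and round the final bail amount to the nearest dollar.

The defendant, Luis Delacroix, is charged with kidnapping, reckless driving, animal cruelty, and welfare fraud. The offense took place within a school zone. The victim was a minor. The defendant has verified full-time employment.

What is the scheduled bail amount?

Base amounts from the schedule: kidnapping $245,000; reckless driving $4,250; animal cruelty $21,600; welfare fraud $35,750.
Stacking rule: highest base plus $2,000 per additional charge. Highest is kidnapping at $245,000; 3 additional charges → +$6,000. Combined base = $251,000.
Net percentage adjustment: −15% +50% +30% = +65%. $251,000 × 1.65 = $414,150.
$414,150 is within the $575,000 maximum.

$414,150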